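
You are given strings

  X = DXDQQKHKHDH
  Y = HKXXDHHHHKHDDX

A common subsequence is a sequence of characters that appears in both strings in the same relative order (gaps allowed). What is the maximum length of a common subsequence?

6

Taking X at X[2]=Y[4], then D at X[3]=Y[5], then H at X[7]=Y[9], then K at X[8]=Y[10], then H at X[9]=Y[11], then D at X[10]=Y[13] gives a common subsequence of length 6. dp[11][14] = 6 confirms this is the maximum.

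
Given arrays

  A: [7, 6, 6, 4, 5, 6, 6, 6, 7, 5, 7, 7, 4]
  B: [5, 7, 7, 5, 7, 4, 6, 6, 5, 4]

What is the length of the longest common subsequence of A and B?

6

Pick 7 at A[1]=B[5], then 4 at A[4]=B[6], then 6 at A[7]=B[7], then 6 at A[8]=B[8], then 5 at A[10]=B[9], then 4 at A[13]=B[10]; all 6 values appear in both, in order. dp[13][10] = 6 confirms this is the maximum.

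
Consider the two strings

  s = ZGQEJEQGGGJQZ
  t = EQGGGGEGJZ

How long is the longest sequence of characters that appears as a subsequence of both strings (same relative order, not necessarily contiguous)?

Pick E (s #6, t #1); then Q (s #7, t #2); then G (s #8, t #5); then G (s #9, t #6); then G (s #10, t #8); then J (s #11, t #9); then Z (s #13, t #10); all 7 characters appear in both, in order. Since dp[13][10] = 7, nothing longer is possible.

7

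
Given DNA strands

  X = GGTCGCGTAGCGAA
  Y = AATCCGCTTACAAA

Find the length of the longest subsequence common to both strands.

9

Taking T (X #3, Y #3) → C (X #4, Y #5) → G (X #5, Y #6) → C (X #6, Y #7) → T (X #8, Y #9) → A (X #9, Y #10) → C (X #11, Y #11) → A (X #13, Y #13) → A (X #14, Y #14) gives a common subsequence of length 9. The LCS DP gives dp[14][14] = 9, so this is optimal.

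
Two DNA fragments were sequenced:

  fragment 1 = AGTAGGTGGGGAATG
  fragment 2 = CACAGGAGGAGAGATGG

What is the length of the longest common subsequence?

Pick A [1,2], A [4,4], G [5,5], G [6,6], G [8,8], G [9,9], G [10,11], G [11,13], A [13,14], T [14,15], G [15,17]; all 11 bases appear in both, in order. dp[15][17] = 11 confirms this is the maximum.

11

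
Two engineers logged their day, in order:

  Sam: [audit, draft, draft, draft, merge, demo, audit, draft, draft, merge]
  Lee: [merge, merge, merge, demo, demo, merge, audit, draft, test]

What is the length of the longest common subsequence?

4

Pick merge at Sam[5]=Lee[3]; then demo at Sam[6]=Lee[5]; then audit at Sam[7]=Lee[7]; then draft at Sam[8]=Lee[8]; all 4 tasks appear in both, in order, and the DP table's final entry dp[10][9] is also 4, so no common subsequence is longer.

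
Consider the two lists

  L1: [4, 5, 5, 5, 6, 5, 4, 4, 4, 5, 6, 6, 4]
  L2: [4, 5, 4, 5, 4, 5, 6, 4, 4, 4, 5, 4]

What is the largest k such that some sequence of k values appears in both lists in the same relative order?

10

Match 4 at L1[1]=L2[1]; then 5 at L1[2]=L2[2]; then 5 at L1[3]=L2[4]; then 5 at L1[4]=L2[6]; then 6 at L1[5]=L2[7]; then 4 at L1[7]=L2[8]; then 4 at L1[8]=L2[9]; then 4 at L1[9]=L2[10]; then 5 at L1[10]=L2[11]; then 4 at L1[13]=L2[12] — 10 values in the same relative order in both. dp[13][12] = 10 confirms this is the maximum.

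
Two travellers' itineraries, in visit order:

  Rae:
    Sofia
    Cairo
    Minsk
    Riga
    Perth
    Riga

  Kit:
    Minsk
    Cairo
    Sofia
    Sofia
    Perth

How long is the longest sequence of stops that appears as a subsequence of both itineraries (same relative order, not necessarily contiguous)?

Pick Sofia (Rae #1, Kit #4), then Perth (Rae #5, Kit #5); all 2 stops appear in both, in order, and the DP table's final entry dp[6][5] is also 2, so no common subsequence is longer.

2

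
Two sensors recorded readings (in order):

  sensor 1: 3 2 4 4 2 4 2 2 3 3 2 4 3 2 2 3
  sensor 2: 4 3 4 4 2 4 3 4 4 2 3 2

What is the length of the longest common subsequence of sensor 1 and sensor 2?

9

One common subsequence of length 9: 3 [1,2] → 4 [3,3] → 4 [4,4] → 2 [5,5] → 4 [6,6] → 3 [9,7] → 2 [11,10] → 3 [13,11] → 2 [15,12]. Since dp[16][12] = 9, nothing longer is possible.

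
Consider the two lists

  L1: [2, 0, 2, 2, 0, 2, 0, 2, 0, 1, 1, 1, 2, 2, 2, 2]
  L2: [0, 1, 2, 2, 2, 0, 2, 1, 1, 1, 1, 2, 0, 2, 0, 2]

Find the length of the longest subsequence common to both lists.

12

Match 0 (L1 #2, L2 #1); then 2 (L1 #3, L2 #3); then 2 (L1 #4, L2 #4); then 2 (L1 #6, L2 #5); then 0 (L1 #7, L2 #6); then 2 (L1 #8, L2 #7); then 1 (L1 #10, L2 #9); then 1 (L1 #11, L2 #10); then 1 (L1 #12, L2 #11); then 2 (L1 #13, L2 #12); then 2 (L1 #14, L2 #14); then 2 (L1 #16, L2 #16) — 12 values in the same relative order in both. The LCS DP gives dp[16][16] = 12, so this is optimal.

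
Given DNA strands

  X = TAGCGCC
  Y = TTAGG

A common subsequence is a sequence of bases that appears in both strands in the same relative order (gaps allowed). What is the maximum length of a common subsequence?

4

Let dp[i][j] be the LCS length of the first i bases of X and the first j bases of Y. dp[i][j] = dp[i-1][j-1]+1 when the i-th and j-th bases match, else max(dp[i-1][j], dp[i][j-1]).
    ·  T  T  A  G  G
 ·  0  0  0  0  0  0
 T  0  1  1  1  1  1
 A  0  1  1  2  2  2
 G  0  1  1  2  3  3
 C  0  1  1  2  3  3
 G  0  1  1  2  3  4
 C  0  1  1  2  3  4
 C  0  1  1  2  3  4
dp[7][5] = 4. One LCS (by backtracking along matches): TAGG.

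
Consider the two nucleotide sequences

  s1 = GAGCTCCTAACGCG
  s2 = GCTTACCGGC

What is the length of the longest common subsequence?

One common subsequence of length 8: G at s1[3]=s2[1], then C at s1[4]=s2[2], then T at s1[5]=s2[3], then T at s1[8]=s2[4], then A at s1[9]=s2[5], then C at s1[11]=s2[7], then G at s1[12]=s2[9], then C at s1[13]=s2[10], and the DP table's final entry dp[14][10] is also 8, so no common subsequence is longer.

8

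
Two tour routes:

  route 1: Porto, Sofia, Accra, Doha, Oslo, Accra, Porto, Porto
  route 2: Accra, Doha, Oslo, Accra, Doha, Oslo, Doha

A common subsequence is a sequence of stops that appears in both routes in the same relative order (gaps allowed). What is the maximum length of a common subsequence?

4

One common subsequence of length 4: Accra at route 1[3]=route 2[1], then Doha at route 1[4]=route 2[2], then Oslo at route 1[5]=route 2[3], then Accra at route 1[6]=route 2[4]. The LCS DP gives dp[8][7] = 4, so this is optimal.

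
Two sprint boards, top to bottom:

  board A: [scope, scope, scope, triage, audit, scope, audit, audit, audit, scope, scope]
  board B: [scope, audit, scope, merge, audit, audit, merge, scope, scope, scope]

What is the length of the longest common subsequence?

Pick scope [3,1]; then audit [5,2]; then scope [6,3]; then audit [7,5]; then audit [8,6]; then scope [10,9]; then scope [11,10]; all 7 tasks appear in both, in order. Since dp[11][10] = 7, nothing longer is possible.

7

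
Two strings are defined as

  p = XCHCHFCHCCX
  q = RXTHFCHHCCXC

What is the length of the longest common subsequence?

Let dp[i][j] be the LCS length of the first i characters of p and the first j characters of q. dp[i][j] = dp[i-1][j-1]+1 when the i-th and j-th characters match, else max(dp[i-1][j], dp[i][j-1]).
    ·  R  X  T  H  F  C  H  H  C  C  X  C
 ·  0  0  0  0  0  0  0  0  0  0  0  0  0
 X  0  0  1  1  1  1  1  1  1  1  1  1  1
 C  0  0  1  1  1  1  2  2  2  2  2  2  2
 H  0  0  1  1  2  2  2  3  3  3  3  3  3
 C  0  0  1  1  2  2  3  3  3  4  4  4  4
 H  0  0  1  1  2  2  3  4  4  4  4  4  4
 F  0  0  1  1  2  3  3  4  4  4  4  4  4
 C  0  0  1  1  2  3  4  4  4  5  5  5  5
 H  0  0  1  1  2  3  4  5  5  5  5  5  5
 C  0  0  1  1  2  3  4  5  5  6  6  6  6
 C  0  0  1  1  2  3  4  5  5  6  7  7  7
 X  0  0  1  1  2  3  4  5  5  6  7  8  8
dp[11][12] = 8. One LCS (by backtracking along matches): XHCHHCCX.

8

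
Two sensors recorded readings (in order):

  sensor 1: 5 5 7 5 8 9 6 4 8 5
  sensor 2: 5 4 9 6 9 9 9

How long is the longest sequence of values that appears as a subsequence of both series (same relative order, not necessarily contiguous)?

3

Let dp[i][j] be the LCS length of the first i values of sensor 1 and the first j values of sensor 2. dp[i][j] = dp[i-1][j-1]+1 when the i-th and j-th values match, else max(dp[i-1][j], dp[i][j-1]).
    ·  5  4  9  6  9  9  9
 ·  0  0  0  0  0  0  0  0
 5  0  1  1  1  1  1  1  1
 5  0  1  1  1  1  1  1  1
 7  0  1  1  1  1  1  1  1
 5  0  1  1  1  1  1  1  1
 8  0  1  1  1  1  1  1  1
 9  0  1  1  2  2  2  2  2
 6  0  1  1  2  3  3  3  3
 4  0  1  2  2  3  3  3  3
 8  0  1  2  2  3  3  3  3
 5  0  1  2  2  3  3  3  3
dp[10][7] = 3. One LCS (by backtracking along matches): 5, 9, 6.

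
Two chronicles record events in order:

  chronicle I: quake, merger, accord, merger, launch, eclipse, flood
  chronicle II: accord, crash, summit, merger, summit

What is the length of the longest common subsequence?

2

One common subsequence of length 2: accord (chronicle I #3, chronicle II #1), then merger (chronicle I #4, chronicle II #4). The LCS DP gives dp[7][5] = 2, so this is optimal.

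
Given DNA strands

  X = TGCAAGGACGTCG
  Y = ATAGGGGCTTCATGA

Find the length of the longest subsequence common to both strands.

Match T at X[1]=Y[2], then G at X[2]=Y[5], then G at X[6]=Y[6], then G at X[7]=Y[7], then C at X[9]=Y[8], then T at X[11]=Y[10], then C at X[12]=Y[11], then G at X[13]=Y[14] — 8 bases in the same relative order in both. dp[13][15] = 8 confirms this is the maximum.

8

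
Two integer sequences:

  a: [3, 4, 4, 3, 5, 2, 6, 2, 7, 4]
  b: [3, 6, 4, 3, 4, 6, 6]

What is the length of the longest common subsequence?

4

Let dp[i][j] be the LCS length of the first i values of a and the first j values of b. dp[i][j] = dp[i-1][j-1]+1 when the i-th and j-th values match, else max(dp[i-1][j], dp[i][j-1]).
    ·  3  6  4  3  4  6  6
 ·  0  0  0  0  0  0  0  0
 3  0  1  1  1  1  1  1  1
 4  0  1  1  2  2  2  2  2
 4  0  1  1  2  2  3  3  3
 3  0  1  1  2  3  3  3  3
 5  0  1  1  2  3  3  3  3
 2  0  1  1  2  3  3  3  3
 6  0  1  2  2  3  3  4  4
 2  0  1  2  2  3  3  4  4
 7  0  1  2  2  3  3  4  4
 4  0  1  2  3  3  4  4  4
dp[10][7] = 4. One LCS (by backtracking along matches): 3, 4, 4, 6.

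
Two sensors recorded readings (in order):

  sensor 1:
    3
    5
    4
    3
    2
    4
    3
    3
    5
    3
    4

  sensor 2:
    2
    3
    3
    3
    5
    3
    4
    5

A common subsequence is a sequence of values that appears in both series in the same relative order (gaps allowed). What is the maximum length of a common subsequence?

6

Let dp[i][j] be the LCS length of the first i values of sensor 1 and the first j values of sensor 2. dp[i][j] = dp[i-1][j-1]+1 when the i-th and j-th values match, else max(dp[i-1][j], dp[i][j-1]).
    ·  2  3  3  3  5  3  4  5
 ·  0  0  0  0  0  0  0  0  0
 3  0  0  1  1  1  1  1  1  1
 5  0  0  1  1  1  2  2  2  2
 4  0  0  1  1  1  2  2  3  3
 3  0  0  1  2  2  2  3  3  3
 2  0  1  1  2  2  2  3  3  3
 4  0  1  1  2  2  2  3  4  4
 3  0  1  2  2  3  3  3  4  4
 3  0  1  2  3  3  3  4  4  4
 5  0  1  2  3  3  4  4  4  5
 3  0  1  2  3  4  4  5  5  5
 4  0  1  2  3  4  4  5  6  6
dp[11][8] = 6. One LCS (by backtracking along matches): 3, 3, 3, 5, 3, 4.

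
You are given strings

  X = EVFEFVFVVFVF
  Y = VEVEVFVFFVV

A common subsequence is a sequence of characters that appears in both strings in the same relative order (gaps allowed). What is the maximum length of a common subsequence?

8

Let dp[i][j] be the LCS length of the first i characters of X and the first j characters of Y. dp[i][j] = dp[i-1][j-1]+1 when the i-th and j-th characters match, else max(dp[i-1][j], dp[i][j-1]).
    ·  V  E  V  E  V  F  V  F  F  V  V
 ·  0  0  0  0  0  0  0  0  0  0  0  0
 E  0  0  1  1  1  1  1  1  1  1  1  1
 V  0  1  1  2  2  2  2  2  2  2  2  2
 F  0  1  1  2  2  2  3  3  3  3  3  3
 E  0  1  2  2  3  3  3  3  3  3  3  3
 F  0  1  2  2  3  3  4  4  4  4  4  4
 V  0  1  2  3  3  4  4  5  5  5  5  5
 F  0  1  2  3  3  4  5  5  6  6  6  6
 V  0  1  2  3  3  4  5  6  6  6  7  7
 V  0  1  2  3  3  4  5  6  6  6  7  8
 F  0  1  2  3  3  4  5  6  7  7  7  8
 V  0  1  2  3  3  4  5  6  7  7  8  8
 F  0  1  2  3  3  4  5  6  7  8  8  8
dp[12][11] = 8. One LCS (by backtracking along matches): EVEFVFVV.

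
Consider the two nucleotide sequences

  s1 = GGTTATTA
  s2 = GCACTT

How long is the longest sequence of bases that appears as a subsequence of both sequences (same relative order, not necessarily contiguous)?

4

Let dp[i][j] be the LCS length of the first i bases of s1 and the first j bases of s2. dp[i][j] = dp[i-1][j-1]+1 when the i-th and j-th bases match, else max(dp[i-1][j], dp[i][j-1]).
    ·  G  C  A  C  T  T
 ·  0  0  0  0  0  0  0
 G  0  1  1  1  1  1  1
 G  0  1  1  1  1  1  1
 T  0  1  1  1  1  2  2
 T  0  1  1  1  1  2  3
 A  0  1  1  2  2  2  3
 T  0  1  1  2  2  3  3
 T  0  1  1  2  2  3  4
 A  0  1  1  2  2  3  4
dp[8][6] = 4. One LCS (by backtracking along matches): GATT.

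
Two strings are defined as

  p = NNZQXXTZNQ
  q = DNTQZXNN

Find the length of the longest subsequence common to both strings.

One common subsequence of length 4: N at p[1]=q[2], Z at p[3]=q[5], X at p[5]=q[6], N at p[9]=q[8]. Since dp[10][8] = 4, nothing longer is possible.

4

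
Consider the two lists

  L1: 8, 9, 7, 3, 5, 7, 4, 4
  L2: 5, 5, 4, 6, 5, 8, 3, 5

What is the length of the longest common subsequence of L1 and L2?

One common subsequence of length 3: 8 at L1[1]=L2[6], 3 at L1[4]=L2[7], 5 at L1[5]=L2[8]. dp[8][8] = 3 confirms this is the maximum.

3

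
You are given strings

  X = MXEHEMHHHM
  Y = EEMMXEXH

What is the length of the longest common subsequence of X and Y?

Let dp[i][j] be the LCS length of the first i characters of X and the first j characters of Y. dp[i][j] = dp[i-1][j-1]+1 when the i-th and j-th characters match, else max(dp[i-1][j], dp[i][j-1]).
    ·  E  E  M  M  X  E  X  H
 ·  0  0  0  0  0  0  0  0  0
 M  0  0  0  1  1  1  1  1  1
 X  0  0  0  1  1  2  2  2  2
 E  0  1  1  1  1  2  3  3  3
 H  0  1  1  1  1  2  3  3  4
 E  0  1  2  2  2  2  3  3  4
 M  0  1  2  3  3  3  3  3  4
 H  0  1  2  3  3  3  3  3  4
 H  0  1  2  3  3  3  3  3  4
 H  0  1  2  3  3  3  3  3  4
 M  0  1  2  3  4  4  4  4  4
dp[10][8] = 4. One LCS (by backtracking along matches): MXEH.

4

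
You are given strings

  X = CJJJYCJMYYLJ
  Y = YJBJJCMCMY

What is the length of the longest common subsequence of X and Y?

6

Let dp[i][j] be the LCS length of the first i characters of X and the first j characters of Y. dp[i][j] = dp[i-1][j-1]+1 when the i-th and j-th characters match, else max(dp[i-1][j], dp[i][j-1]).
    ·  Y  J  B  J  J  C  M  C  M  Y
 ·  0  0  0  0  0  0  0  0  0  0  0
 C  0  0  0  0  0  0  1  1  1  1  1
 J  0  0  1  1  1  1  1  1  1  1  1
 J  0  0  1  1  2  2  2  2  2  2  2
 J  0  0  1  1  2  3  3  3  3  3  3
 Y  0  1  1  1  2  3  3  3  3  3  4
 C  0  1  1  1  2  3  4  4  4  4  4
 J  0  1  2  2  2  3  4  4  4  4  4
 M  0  1  2  2  2  3  4  5  5  5  5
 Y  0  1  2  2  2  3  4  5  5  5  6
 Y  0  1  2  2  2  3  4  5  5  5  6
 L  0  1  2  2  2  3  4  5  5  5  6
 J  0  1  2  2  3  3  4  5  5  5  6
dp[12][10] = 6. One LCS (by backtracking along matches): JJJCMY.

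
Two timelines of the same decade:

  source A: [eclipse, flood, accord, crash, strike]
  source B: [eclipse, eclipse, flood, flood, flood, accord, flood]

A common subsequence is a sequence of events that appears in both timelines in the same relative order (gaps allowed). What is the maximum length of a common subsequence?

Pick eclipse (source A #1, source B #2), then flood (source A #2, source B #5), then accord (source A #3, source B #6); all 3 events appear in both, in order. The LCS DP gives dp[5][7] = 3, so this is optimal.

3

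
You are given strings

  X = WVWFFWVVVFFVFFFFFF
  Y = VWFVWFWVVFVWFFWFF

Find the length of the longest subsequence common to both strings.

13

Match W [1,2], then V [2,4], then W [3,5], then F [5,6], then W [6,7], then V [8,8], then V [9,9], then F [11,10], then V [12,11], then F [13,13], then F [14,14], then F [17,16], then F [18,17] — 13 characters in the same relative order in both. Since dp[18][17] = 13, nothing longer is possible.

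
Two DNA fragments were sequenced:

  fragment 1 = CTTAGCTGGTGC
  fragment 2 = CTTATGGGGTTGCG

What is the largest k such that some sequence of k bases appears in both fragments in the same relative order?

10

One common subsequence of length 10: C at fragment 1[1]=fragment 2[1], then T at fragment 1[2]=fragment 2[2], then T at fragment 1[3]=fragment 2[3], then A at fragment 1[4]=fragment 2[4], then G at fragment 1[5]=fragment 2[7], then G at fragment 1[8]=fragment 2[8], then G at fragment 1[9]=fragment 2[9], then T at fragment 1[10]=fragment 2[11], then G at fragment 1[11]=fragment 2[12], then C at fragment 1[12]=fragment 2[13], and the DP table's final entry dp[12][14] is also 10, so no common subsequence is longer.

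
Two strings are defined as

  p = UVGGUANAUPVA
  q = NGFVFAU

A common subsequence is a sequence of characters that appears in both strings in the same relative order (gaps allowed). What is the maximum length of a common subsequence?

Taking V at p[2]=q[4], A at p[8]=q[6], U at p[9]=q[7] gives a common subsequence of length 3, and the DP table's final entry dp[12][7] is also 3, so no common subsequence is longer.

3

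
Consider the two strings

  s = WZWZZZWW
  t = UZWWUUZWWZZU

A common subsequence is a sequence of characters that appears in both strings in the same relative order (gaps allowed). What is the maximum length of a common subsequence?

Let dp[i][j] be the LCS length of the first i characters of s and the first j characters of t. dp[i][j] = dp[i-1][j-1]+1 when the i-th and j-th characters match, else max(dp[i-1][j], dp[i][j-1]).
    ·  U  Z  W  W  U  U  Z  W  W  Z  Z  U
 ·  0  0  0  0  0  0  0  0  0  0  0  0  0
 W  0  0  0  1  1  1  1  1  1  1  1  1  1
 Z  0  0  1  1  1  1  1  2  2  2  2  2  2
 W  0  0  1  2  2  2  2  2  3  3  3  3  3
 Z  0  0  1  2  2  2  2  3  3  3  4  4  4
 Z  0  0  1  2  2  2  2  3  3  3  4  5  5
 Z  0  0  1  2  2  2  2  3  3  3  4  5  5
 W  0  0  1  2  3  3  3  3  4  4  4  5  5
 W  0  0  1  2  3  3  3  3  4  5  5  5  5
dp[8][12] = 5. One LCS (by backtracking along matches): WZWZZ.

5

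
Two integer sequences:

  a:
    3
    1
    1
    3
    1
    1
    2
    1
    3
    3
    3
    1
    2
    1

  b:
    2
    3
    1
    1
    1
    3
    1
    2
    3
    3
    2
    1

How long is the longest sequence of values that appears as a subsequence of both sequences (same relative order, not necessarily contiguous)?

Match 3 [1,2], 1 [2,4], 1 [3,5], 3 [4,6], 1 [6,7], 2 [7,8], 3 [10,9], 3 [11,10], 2 [13,11], 1 [14,12] — 10 values in the same relative order in both, and the DP table's final entry dp[14][12] is also 10, so no common subsequence is longer.

10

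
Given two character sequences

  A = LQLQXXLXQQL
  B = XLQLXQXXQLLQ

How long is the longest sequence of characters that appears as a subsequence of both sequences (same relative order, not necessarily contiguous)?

8

Let dp[i][j] be the LCS length of the first i characters of A and the first j characters of B. dp[i][j] = dp[i-1][j-1]+1 when the i-th and j-th characters match, else max(dp[i-1][j], dp[i][j-1]).
    ·  X  L  Q  L  X  Q  X  X  Q  L  L  Q
 ·  0  0  0  0  0  0  0  0  0  0  0  0  0
 L  0  0  1  1  1  1  1  1  1  1  1  1  1
 Q  0  0  1  2  2  2  2  2  2  2  2  2  2
 L  0  0  1  2  3  3  3  3  3  3  3  3  3
 Q  0  0  1  2  3  3  4  4  4  4  4  4  4
 X  0  1  1  2  3  4  4  5  5  5  5  5  5
 X  0  1  1  2  3  4  4  5  6  6  6  6  6
 L  0  1  2  2  3  4  4  5  6  6  7  7  7
 X  0  1  2  2  3  4  4  5  6  6  7  7  7
 Q  0  1  2  3  3  4  5  5  6  7  7  7  8
 Q  0  1  2  3  3  4  5  5  6  7  7  7  8
 L  0  1  2  3  4  4  5  5  6  7  8  8  8
dp[11][12] = 8. One LCS (by backtracking along matches): LQLQXXLQ.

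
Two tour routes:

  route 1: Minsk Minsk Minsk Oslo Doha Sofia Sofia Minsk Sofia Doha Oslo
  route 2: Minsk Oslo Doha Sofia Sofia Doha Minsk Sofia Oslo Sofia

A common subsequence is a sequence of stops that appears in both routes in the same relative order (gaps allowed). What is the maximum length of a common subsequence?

8

Match Minsk (route 1 #3, route 2 #1) → Oslo (route 1 #4, route 2 #2) → Doha (route 1 #5, route 2 #3) → Sofia (route 1 #6, route 2 #4) → Sofia (route 1 #7, route 2 #5) → Minsk (route 1 #8, route 2 #7) → Sofia (route 1 #9, route 2 #8) → Oslo (route 1 #11, route 2 #9) — 8 stops in the same relative order in both, and the DP table's final entry dp[11][10] is also 8, so no common subsequence is longer.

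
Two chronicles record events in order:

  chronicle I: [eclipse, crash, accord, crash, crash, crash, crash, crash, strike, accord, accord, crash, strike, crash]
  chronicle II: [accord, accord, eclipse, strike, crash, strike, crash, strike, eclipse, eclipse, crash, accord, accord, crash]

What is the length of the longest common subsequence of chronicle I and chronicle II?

7

Pick eclipse (chronicle I #1, chronicle II #3) → crash (chronicle I #2, chronicle II #5) → crash (chronicle I #4, chronicle II #7) → crash (chronicle I #8, chronicle II #11) → accord (chronicle I #10, chronicle II #12) → accord (chronicle I #11, chronicle II #13) → crash (chronicle I #14, chronicle II #14); all 7 events appear in both, in order. dp[14][14] = 7 confirms this is the maximum.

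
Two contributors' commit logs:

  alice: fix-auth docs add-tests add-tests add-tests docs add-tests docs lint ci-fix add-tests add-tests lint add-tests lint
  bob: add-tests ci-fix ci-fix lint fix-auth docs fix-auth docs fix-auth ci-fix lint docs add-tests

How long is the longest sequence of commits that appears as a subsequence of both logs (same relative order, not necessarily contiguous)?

6

One common subsequence of length 6: fix-auth [1,5], docs [2,6], docs [6,8], ci-fix [10,10], lint [13,11], add-tests [14,13]. dp[15][13] = 6 confirms this is the maximum.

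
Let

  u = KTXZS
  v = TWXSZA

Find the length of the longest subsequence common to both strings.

3

One common subsequence of length 3: T [2,1]; then X [3,3]; then Z [4,5], and the DP table's final entry dp[5][6] is also 3, so no common subsequence is longer.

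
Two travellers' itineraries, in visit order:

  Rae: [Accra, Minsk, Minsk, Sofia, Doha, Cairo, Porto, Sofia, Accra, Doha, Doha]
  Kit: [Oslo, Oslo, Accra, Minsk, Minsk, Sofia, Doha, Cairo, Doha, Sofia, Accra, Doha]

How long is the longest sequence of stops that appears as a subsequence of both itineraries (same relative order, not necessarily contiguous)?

9

Match Accra at Rae[1]=Kit[3], Minsk at Rae[2]=Kit[4], Minsk at Rae[3]=Kit[5], Sofia at Rae[4]=Kit[6], Doha at Rae[5]=Kit[7], Cairo at Rae[6]=Kit[8], Sofia at Rae[8]=Kit[10], Accra at Rae[9]=Kit[11], Doha at Rae[11]=Kit[12] — 9 stops in the same relative order in both. Since dp[11][12] = 9, nothing longer is possible.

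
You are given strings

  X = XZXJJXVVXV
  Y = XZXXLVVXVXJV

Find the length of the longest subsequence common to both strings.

Let dp[i][j] be the LCS length of the first i characters of X and the first j characters of Y. dp[i][j] = dp[i-1][j-1]+1 when the i-th and j-th characters match, else max(dp[i-1][j], dp[i][j-1]).
    ·  X  Z  X  X  L  V  V  X  V  X  J  V
 ·  0  0  0  0  0  0  0  0  0  0  0  0  0
 X  0  1  1  1  1  1  1  1  1  1  1  1  1
 Z  0  1  2  2  2  2  2  2  2  2  2  2  2
 X  0  1  2  3  3  3  3  3  3  3  3  3  3
 J  0  1  2  3  3  3  3  3  3  3  3  4  4
 J  0  1  2  3  3  3  3  3  3  3  3  4  4
 X  0  1  2  3  4  4  4  4  4  4  4  4  4
 V  0  1  2  3  4  4  5  5  5  5  5  5  5
 V  0  1  2  3  4  4  5  6  6  6  6  6  6
 X  0  1  2  3  4  4  5  6  7  7  7  7  7
 V  0  1  2  3  4  4  5  6  7  8  8  8  8
dp[10][12] = 8. One LCS (by backtracking along matches): XZXXVVXV.

8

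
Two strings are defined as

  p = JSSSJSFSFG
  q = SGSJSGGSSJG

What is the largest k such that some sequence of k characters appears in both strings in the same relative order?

Taking J (p #1, q #4) → S (p #2, q #5) → S (p #3, q #8) → S (p #4, q #9) → J (p #5, q #10) → G (p #10, q #11) gives a common subsequence of length 6, and the DP table's final entry dp[10][11] is also 6, so no common subsequence is longer.

6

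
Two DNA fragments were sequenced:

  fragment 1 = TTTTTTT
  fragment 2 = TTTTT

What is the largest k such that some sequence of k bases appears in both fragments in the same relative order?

5

Let dp[i][j] be the LCS length of the first i bases of fragment 1 and the first j bases of fragment 2. dp[i][j] = dp[i-1][j-1]+1 when the i-th and j-th bases match, else max(dp[i-1][j], dp[i][j-1]).
    ·  T  T  T  T  T
 ·  0  0  0  0  0  0
 T  0  1  1  1  1  1
 T  0  1  2  2  2  2
 T  0  1  2  3  3  3
 T  0  1  2  3  4  4
 T  0  1  2  3  4  5
 T  0  1  2  3  4  5
 T  0  1  2  3  4  5
dp[7][5] = 5. One LCS (by backtracking along matches): TTTTT.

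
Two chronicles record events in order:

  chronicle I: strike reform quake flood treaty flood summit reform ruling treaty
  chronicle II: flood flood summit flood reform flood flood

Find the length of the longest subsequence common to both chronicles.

Match flood at chronicle I[4]=chronicle II[1], then flood at chronicle I[6]=chronicle II[2], then summit at chronicle I[7]=chronicle II[3], then reform at chronicle I[8]=chronicle II[5] — 4 events in the same relative order in both. Since dp[10][7] = 4, nothing longer is possible.

4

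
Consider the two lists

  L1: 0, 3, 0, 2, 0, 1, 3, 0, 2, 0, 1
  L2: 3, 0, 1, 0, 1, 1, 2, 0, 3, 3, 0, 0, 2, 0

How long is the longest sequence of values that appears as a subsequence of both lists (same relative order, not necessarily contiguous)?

8

One common subsequence of length 8: 0 (L1 #1, L2 #2) → 0 (L1 #3, L2 #4) → 2 (L1 #4, L2 #7) → 0 (L1 #5, L2 #8) → 3 (L1 #7, L2 #10) → 0 (L1 #8, L2 #12) → 2 (L1 #9, L2 #13) → 0 (L1 #10, L2 #14). The LCS DP gives dp[11][14] = 8, so this is optimal.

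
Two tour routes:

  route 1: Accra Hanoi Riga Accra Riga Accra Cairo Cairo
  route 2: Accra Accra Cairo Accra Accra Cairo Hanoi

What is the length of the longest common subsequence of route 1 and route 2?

4

Pick Accra [1,2] → Accra [4,4] → Accra [6,5] → Cairo [7,6]; all 4 stops appear in both, in order, and the DP table's final entry dp[8][7] is also 4, so no common subsequence is longer.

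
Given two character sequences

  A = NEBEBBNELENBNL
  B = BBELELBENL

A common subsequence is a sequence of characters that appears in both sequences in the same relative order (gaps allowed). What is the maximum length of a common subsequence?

8

Let dp[i][j] be the LCS length of the first i characters of A and the first j characters of B. dp[i][j] = dp[i-1][j-1]+1 when the i-th and j-th characters match, else max(dp[i-1][j], dp[i][j-1]).
    ·  B  B  E  L  E  L  B  E  N  L
 ·  0  0  0  0  0  0  0  0  0  0  0
 N  0  0  0  0  0  0  0  0  0  1  1
 E  0  0  0  1  1  1  1  1  1  1  1
 B  0  1  1  1  1  1  1  2  2  2  2
 E  0  1  1  2  2  2  2  2  3  3  3
 B  0  1  2  2  2  2  2  3  3  3  3
 B  0  1  2  2  2  2  2  3  3  3  3
 N  0  1  2  2  2  2  2  3  3  4  4
 E  0  1  2  3  3  3  3  3  4  4  4
 L  0  1  2  3  4  4  4  4  4  4  5
 E  0  1  2  3  4  5  5  5  5  5  5
 N  0  1  2  3  4  5  5  5  5  6  6
 B  0  1  2  3  4  5  5  6  6  6  6
 N  0  1  2  3  4  5  5  6  6  7  7
 L  0  1  2  3  4  5  6  6  6  7  8
dp[14][10] = 8. One LCS (by backtracking along matches): BBELEBNL.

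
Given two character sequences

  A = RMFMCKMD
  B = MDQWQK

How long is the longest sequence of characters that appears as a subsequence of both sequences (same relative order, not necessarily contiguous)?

2

Let dp[i][j] be the LCS length of the first i characters of A and the first j characters of B. dp[i][j] = dp[i-1][j-1]+1 when the i-th and j-th characters match, else max(dp[i-1][j], dp[i][j-1]).
    ·  M  D  Q  W  Q  K
 ·  0  0  0  0  0  0  0
 R  0  0  0  0  0  0  0
 M  0  1  1  1  1  1  1
 F  0  1  1  1  1  1  1
 M  0  1  1  1  1  1  1
 C  0  1  1  1  1  1  1
 K  0  1  1  1  1  1  2
 M  0  1  1  1  1  1  2
 D  0  1  2  2  2  2  2
dp[8][6] = 2. One LCS (by backtracking along matches): MK.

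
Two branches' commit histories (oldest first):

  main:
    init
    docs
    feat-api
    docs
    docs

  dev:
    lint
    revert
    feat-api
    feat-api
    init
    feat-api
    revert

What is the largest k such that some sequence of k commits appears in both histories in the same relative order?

Match init [1,5], feat-api [3,6] — 2 commits in the same relative order in both. Since dp[5][7] = 2, nothing longer is possible.

2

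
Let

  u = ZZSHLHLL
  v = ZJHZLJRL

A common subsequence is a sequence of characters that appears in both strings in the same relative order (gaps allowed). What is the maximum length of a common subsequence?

Pick Z (u #1, v #1) → Z (u #2, v #4) → L (u #5, v #5) → L (u #8, v #8); all 4 characters appear in both, in order. Since dp[8][8] = 4, nothing longer is possible.

4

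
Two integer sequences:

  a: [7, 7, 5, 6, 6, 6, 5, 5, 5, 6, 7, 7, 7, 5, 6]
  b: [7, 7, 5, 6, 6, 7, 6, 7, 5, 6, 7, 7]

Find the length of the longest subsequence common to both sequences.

10

Taking 7 at a[1]=b[1], then 7 at a[2]=b[2], then 5 at a[3]=b[3], then 6 at a[4]=b[4], then 6 at a[5]=b[5], then 6 at a[6]=b[7], then 5 at a[9]=b[9], then 6 at a[10]=b[10], then 7 at a[12]=b[11], then 7 at a[13]=b[12] gives a common subsequence of length 10, and the DP table's final entry dp[15][12] is also 10, so no common subsequence is longer.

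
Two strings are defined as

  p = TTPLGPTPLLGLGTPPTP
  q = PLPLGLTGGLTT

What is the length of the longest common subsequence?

Match P at p[3]=q[1], then L at p[4]=q[2], then P at p[8]=q[3], then L at p[9]=q[4], then L at p[10]=q[6], then G at p[11]=q[9], then L at p[12]=q[10], then T at p[14]=q[11], then T at p[17]=q[12] — 9 characters in the same relative order in both, and the DP table's final entry dp[18][12] is also 9, so no common subsequence is longer.

9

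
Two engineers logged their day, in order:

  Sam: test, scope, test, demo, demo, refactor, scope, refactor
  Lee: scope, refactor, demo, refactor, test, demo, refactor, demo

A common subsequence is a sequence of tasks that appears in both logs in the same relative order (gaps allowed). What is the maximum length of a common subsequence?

Match scope at Sam[2]=Lee[1] → test at Sam[3]=Lee[5] → demo at Sam[4]=Lee[6] → demo at Sam[5]=Lee[8] — 4 tasks in the same relative order in both. dp[8][8] = 4 confirms this is the maximum.

4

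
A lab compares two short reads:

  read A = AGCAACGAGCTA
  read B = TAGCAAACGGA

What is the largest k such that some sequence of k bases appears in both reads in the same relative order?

9

Taking A at read A[1]=read B[2]; then G at read A[2]=read B[3]; then C at read A[3]=read B[4]; then A at read A[4]=read B[6]; then A at read A[5]=read B[7]; then C at read A[6]=read B[8]; then G at read A[7]=read B[9]; then G at read A[9]=read B[10]; then A at read A[12]=read B[11] gives a common subsequence of length 9, and the DP table's final entry dp[12][11] is also 9, so no common subsequence is longer.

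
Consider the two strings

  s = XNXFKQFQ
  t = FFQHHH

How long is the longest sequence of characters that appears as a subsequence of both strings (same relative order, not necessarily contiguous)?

3

Let dp[i][j] be the LCS length of the first i characters of s and the first j characters of t. dp[i][j] = dp[i-1][j-1]+1 when the i-th and j-th characters match, else max(dp[i-1][j], dp[i][j-1]).
    ·  F  F  Q  H  H  H
 ·  0  0  0  0  0  0  0
 X  0  0  0  0  0  0  0
 N  0  0  0  0  0  0  0
 X  0  0  0  0  0  0  0
 F  0  1  1  1  1  1  1
 K  0  1  1  1  1  1  1
 Q  0  1  1  2  2  2  2
 F  0  1  2  2  2  2  2
 Q  0  1  2  3  3  3  3
dp[8][6] = 3. One LCS (by backtracking along matches): FFQ.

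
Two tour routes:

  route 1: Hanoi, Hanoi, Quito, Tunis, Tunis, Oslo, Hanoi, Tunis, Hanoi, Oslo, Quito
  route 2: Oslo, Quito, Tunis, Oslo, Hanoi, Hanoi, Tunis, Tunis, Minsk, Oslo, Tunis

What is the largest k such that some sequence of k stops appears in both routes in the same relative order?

Taking Hanoi at route 1[1]=route 2[5] → Hanoi at route 1[2]=route 2[6] → Tunis at route 1[4]=route 2[7] → Tunis at route 1[5]=route 2[8] → Oslo at route 1[6]=route 2[10] → Tunis at route 1[8]=route 2[11] gives a common subsequence of length 6. The LCS DP gives dp[11][11] = 6, so this is optimal.

6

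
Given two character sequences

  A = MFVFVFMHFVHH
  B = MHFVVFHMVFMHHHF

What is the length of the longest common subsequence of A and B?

Pick M (A #1, B #1) → F (A #2, B #3) → V (A #3, B #5) → F (A #4, B #6) → V (A #5, B #9) → F (A #6, B #10) → M (A #7, B #11) → H (A #8, B #12) → H (A #11, B #13) → H (A #12, B #14); all 10 characters appear in both, in order. The LCS DP gives dp[12][15] = 10, so this is optimal.

10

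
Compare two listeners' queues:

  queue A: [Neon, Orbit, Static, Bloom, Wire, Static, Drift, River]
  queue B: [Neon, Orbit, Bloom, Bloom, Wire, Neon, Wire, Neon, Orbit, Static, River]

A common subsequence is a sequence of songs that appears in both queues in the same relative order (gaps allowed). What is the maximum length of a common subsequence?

Match Neon [1,1], Orbit [2,2], Bloom [4,4], Wire [5,7], Static [6,10], River [8,11] — 6 songs in the same relative order in both. The LCS DP gives dp[8][11] = 6, so this is optimal.

6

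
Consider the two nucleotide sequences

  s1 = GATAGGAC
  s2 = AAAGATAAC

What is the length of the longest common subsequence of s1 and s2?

Taking G [1,4], A [2,5], T [3,6], A [4,7], A [7,8], C [8,9] gives a common subsequence of length 6. The LCS DP gives dp[8][9] = 6, so this is optimal.

6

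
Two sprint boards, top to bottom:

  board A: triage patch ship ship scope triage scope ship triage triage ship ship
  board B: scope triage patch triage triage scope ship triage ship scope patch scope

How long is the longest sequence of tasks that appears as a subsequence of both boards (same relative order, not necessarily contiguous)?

One common subsequence of length 7: triage at board A[1]=board B[2], then patch at board A[2]=board B[3], then triage at board A[6]=board B[5], then scope at board A[7]=board B[6], then ship at board A[8]=board B[7], then triage at board A[10]=board B[8], then ship at board A[11]=board B[9], and the DP table's final entry dp[12][12] is also 7, so no common subsequence is longer.

7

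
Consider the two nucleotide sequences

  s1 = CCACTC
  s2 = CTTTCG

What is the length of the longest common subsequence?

Let dp[i][j] be the LCS length of the first i bases of s1 and the first j bases of s2. dp[i][j] = dp[i-1][j-1]+1 when the i-th and j-th bases match, else max(dp[i-1][j], dp[i][j-1]).
    ·  C  T  T  T  C  G
 ·  0  0  0  0  0  0  0
 C  0  1  1  1  1  1  1
 C  0  1  1  1  1  2  2
 A  0  1  1  1  1  2  2
 C  0  1  1  1  1  2  2
 T  0  1  2  2  2  2  2
 C  0  1  2  2  2  3  3
dp[6][6] = 3. One LCS (by backtracking along matches): CTC.

3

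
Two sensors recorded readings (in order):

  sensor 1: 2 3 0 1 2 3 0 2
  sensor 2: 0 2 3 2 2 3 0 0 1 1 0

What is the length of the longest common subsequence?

Taking 2 [1,5]; then 3 [2,6]; then 0 [3,8]; then 1 [4,10]; then 0 [7,11] gives a common subsequence of length 5. Since dp[8][11] = 5, nothing longer is possible.

5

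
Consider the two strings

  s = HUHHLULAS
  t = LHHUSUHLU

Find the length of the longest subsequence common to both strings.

Match H [1,3], then U [2,6], then H [4,7], then L [5,8], then U [6,9] — 5 characters in the same relative order in both. The LCS DP gives dp[9][9] = 5, so this is optimal.

5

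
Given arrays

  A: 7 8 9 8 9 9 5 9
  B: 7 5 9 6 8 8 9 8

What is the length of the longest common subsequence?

4

Let dp[i][j] be the LCS length of the first i values of A and the first j values of B. dp[i][j] = dp[i-1][j-1]+1 when the i-th and j-th values match, else max(dp[i-1][j], dp[i][j-1]).
    ·  7  5  9  6  8  8  9  8
 ·  0  0  0  0  0  0  0  0  0
 7  0  1  1  1  1  1  1  1  1
 8  0  1  1  1  1  2  2  2  2
 9  0  1  1  2  2  2  2  3  3
 8  0  1  1  2  2  3  3  3  4
 9  0  1  1  2  2  3  3  4  4
 9  0  1  1  2  2  3  3  4  4
 5  0  1  2  2  2  3  3  4  4
 9  0  1  2  3  3  3  3  4  4
dp[8][8] = 4. One LCS (by backtracking along matches): 7, 8, 9, 8.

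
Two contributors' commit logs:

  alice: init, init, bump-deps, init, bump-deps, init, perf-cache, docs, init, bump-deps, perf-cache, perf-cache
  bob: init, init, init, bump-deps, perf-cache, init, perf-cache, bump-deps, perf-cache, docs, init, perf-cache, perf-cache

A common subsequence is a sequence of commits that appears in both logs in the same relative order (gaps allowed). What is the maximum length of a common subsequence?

Taking init at alice[1]=bob[2], init at alice[2]=bob[3], bump-deps at alice[3]=bob[4], init at alice[4]=bob[6], bump-deps at alice[5]=bob[8], perf-cache at alice[7]=bob[9], docs at alice[8]=bob[10], init at alice[9]=bob[11], perf-cache at alice[11]=bob[12], perf-cache at alice[12]=bob[13] gives a common subsequence of length 10. The LCS DP gives dp[12][13] = 10, so this is optimal.

10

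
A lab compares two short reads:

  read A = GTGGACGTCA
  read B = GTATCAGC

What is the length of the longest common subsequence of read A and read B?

One common subsequence of length 6: G at read A[1]=read B[1]; then T at read A[2]=read B[2]; then A at read A[5]=read B[3]; then C at read A[6]=read B[5]; then G at read A[7]=read B[7]; then C at read A[9]=read B[8]. dp[10][8] = 6 confirms this is the maximum.

6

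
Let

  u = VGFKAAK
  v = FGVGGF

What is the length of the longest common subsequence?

3

Let dp[i][j] be the LCS length of the first i characters of u and the first j characters of v. dp[i][j] = dp[i-1][j-1]+1 when the i-th and j-th characters match, else max(dp[i-1][j], dp[i][j-1]).
    ·  F  G  V  G  G  F
 ·  0  0  0  0  0  0  0
 V  0  0  0  1  1  1  1
 G  0  0  1  1  2  2  2
 F  0  1  1  1  2  2  3
 K  0  1  1  1  2  2  3
 A  0  1  1  1  2  2  3
 A  0  1  1  1  2  2  3
 K  0  1  1  1  2  2  3
dp[7][6] = 3. One LCS (by backtracking along matches): VGF.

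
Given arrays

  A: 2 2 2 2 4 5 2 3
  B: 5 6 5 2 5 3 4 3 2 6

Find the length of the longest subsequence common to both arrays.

One common subsequence of length 3: 2 (A #1, B #4); then 4 (A #5, B #7); then 2 (A #7, B #9). dp[8][10] = 3 confirms this is the maximum.

3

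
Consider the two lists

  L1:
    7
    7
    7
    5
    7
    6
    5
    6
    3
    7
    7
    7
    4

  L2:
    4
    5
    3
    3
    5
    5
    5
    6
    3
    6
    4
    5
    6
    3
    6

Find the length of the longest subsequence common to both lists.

5

Taking 5 [4,7], then 6 [6,10], then 5 [7,12], then 6 [8,13], then 3 [9,14] gives a common subsequence of length 5. Since dp[13][15] = 5, nothing longer is possible.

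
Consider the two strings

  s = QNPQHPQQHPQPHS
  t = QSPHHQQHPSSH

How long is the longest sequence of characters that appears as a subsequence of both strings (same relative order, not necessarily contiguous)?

Taking Q (s #1, t #1), then P (s #3, t #3), then H (s #5, t #5), then Q (s #7, t #6), then Q (s #8, t #7), then H (s #9, t #8), then P (s #10, t #9), then H (s #13, t #12) gives a common subsequence of length 8, and the DP table's final entry dp[14][12] is also 8, so no common subsequence is longer.

8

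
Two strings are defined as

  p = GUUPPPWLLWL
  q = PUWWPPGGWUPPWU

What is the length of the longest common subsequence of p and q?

One common subsequence of length 5: G (p #1, q #8), U (p #3, q #10), P (p #5, q #11), P (p #6, q #12), W (p #7, q #13). Since dp[11][14] = 5, nothing longer is possible.

5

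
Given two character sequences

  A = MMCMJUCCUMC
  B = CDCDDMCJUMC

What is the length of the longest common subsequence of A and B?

Match M at A[2]=B[6], then C at A[3]=B[7], then J at A[5]=B[8], then U at A[9]=B[9], then M at A[10]=B[10], then C at A[11]=B[11] — 6 characters in the same relative order in both. Since dp[11][11] = 6, nothing longer is possible.

6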